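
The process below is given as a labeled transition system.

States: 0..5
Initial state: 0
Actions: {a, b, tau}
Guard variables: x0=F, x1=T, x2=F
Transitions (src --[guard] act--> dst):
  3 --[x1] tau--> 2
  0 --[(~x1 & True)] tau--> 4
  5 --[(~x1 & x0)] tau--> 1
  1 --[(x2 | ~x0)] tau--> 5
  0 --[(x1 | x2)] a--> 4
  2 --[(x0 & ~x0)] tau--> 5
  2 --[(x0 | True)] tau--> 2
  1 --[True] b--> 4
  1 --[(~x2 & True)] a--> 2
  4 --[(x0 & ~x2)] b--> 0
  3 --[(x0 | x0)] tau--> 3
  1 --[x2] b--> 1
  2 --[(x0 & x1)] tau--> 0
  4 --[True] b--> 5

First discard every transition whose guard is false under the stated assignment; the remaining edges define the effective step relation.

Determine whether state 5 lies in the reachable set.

Answer: REACHABLE

Working:
7 transition(s) survive guard evaluation.
Layer 0: {0}
Layer 1: {4}  total {0,4}
Layer 2: {5}  total {0,4,5}
Reach set: {0,4,5}
trace reaching 5: a·b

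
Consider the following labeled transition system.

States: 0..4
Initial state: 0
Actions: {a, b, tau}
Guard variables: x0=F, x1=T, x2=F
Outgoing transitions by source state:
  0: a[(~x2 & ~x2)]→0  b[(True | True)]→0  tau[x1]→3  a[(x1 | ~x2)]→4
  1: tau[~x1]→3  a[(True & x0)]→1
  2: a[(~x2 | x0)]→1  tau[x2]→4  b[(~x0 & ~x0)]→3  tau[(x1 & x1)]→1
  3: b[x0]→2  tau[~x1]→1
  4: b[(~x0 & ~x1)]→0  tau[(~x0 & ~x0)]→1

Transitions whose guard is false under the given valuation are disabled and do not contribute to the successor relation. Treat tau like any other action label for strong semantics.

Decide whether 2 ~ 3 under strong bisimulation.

Answer: NOT BISIMILAR

Trace:
Refine partition for ~:
  π0 = {{0,1,2,3,4}}
  π1 = {{0,2},{1,3},{4}}
  π2 = {{0},{1,3},{2},{4}}
Fixed point at round 3; 4 class(es).
2∈{2}, 3∈{1,3}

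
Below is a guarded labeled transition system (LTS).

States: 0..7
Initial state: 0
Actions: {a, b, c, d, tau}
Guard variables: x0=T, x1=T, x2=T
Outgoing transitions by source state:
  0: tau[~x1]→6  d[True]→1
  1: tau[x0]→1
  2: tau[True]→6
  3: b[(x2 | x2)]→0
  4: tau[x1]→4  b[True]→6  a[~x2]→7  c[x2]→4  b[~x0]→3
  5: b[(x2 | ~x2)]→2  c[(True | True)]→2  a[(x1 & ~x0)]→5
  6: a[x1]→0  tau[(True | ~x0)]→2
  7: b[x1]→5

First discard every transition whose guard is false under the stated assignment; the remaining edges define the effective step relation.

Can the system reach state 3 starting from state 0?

12 transition(s) survive guard evaluation.
L0 = {0}
L1 = {1}  now seen {0,1}
R = {0,1}

Answer: UNREACHABLE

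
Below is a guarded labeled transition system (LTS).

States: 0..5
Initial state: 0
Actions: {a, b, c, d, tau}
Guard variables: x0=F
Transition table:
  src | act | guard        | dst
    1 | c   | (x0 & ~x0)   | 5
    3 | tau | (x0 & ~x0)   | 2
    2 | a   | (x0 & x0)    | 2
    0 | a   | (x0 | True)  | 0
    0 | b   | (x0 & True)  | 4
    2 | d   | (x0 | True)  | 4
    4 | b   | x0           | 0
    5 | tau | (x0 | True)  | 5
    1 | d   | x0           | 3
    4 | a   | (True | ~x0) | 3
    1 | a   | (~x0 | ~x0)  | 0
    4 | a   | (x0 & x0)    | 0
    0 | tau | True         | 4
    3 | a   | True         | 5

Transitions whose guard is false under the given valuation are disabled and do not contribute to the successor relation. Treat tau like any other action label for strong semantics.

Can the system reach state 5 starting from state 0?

After dropping false guards: 7 live edges.
L0 = {0}
L1 = {4}  now seen {0,4}
L2 = {3}  now seen {0,3,4}
L3 = {5}  now seen {0,3,4,5}
Reach set: {0,3,4,5}
witness 5: tau·a·a

Answer: REACHABLE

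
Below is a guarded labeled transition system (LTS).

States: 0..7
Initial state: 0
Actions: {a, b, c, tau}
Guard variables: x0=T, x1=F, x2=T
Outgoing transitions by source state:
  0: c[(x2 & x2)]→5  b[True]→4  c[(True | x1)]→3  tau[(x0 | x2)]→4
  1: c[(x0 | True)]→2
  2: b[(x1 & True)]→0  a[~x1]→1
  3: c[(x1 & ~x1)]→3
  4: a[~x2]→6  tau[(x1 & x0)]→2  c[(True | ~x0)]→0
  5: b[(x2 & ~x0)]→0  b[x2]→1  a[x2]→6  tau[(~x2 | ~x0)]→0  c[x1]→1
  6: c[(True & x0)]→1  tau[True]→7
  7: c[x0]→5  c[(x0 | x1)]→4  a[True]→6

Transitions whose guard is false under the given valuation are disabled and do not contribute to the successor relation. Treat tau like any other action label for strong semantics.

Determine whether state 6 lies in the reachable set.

Answer: REACHABLE

Analysis:
After dropping false guards: 14 live edges.
L0 = {0}
L1 = {3,4,5}  cumulative {0,3,4,5}
L2 = {1,6}  cumulative {0,1,3,4,5,6}
L3 = {2,7}  cumulative {0,1,2,3,4,5,6,7}
Reachable = {0,1,2,3,4,5,6,7}
witness 6: c·a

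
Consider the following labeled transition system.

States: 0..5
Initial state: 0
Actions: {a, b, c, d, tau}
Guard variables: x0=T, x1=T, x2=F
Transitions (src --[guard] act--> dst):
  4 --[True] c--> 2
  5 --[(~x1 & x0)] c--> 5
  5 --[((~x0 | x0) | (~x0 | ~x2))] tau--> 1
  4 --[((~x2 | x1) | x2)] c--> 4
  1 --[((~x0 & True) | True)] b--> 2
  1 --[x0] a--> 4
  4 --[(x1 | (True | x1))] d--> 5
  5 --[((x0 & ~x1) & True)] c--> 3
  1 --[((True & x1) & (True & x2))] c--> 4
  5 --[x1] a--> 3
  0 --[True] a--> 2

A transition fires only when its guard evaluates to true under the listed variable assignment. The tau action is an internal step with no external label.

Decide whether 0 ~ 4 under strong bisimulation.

Answer: NOT BISIMILAR

Trace:
Refine partition for ~:
  P[0] = {{0,1,2,3,4,5}}
  P[1] = {{0},{1},{2,3},{4},{5}}
5 equivalence class(es) (converged in 2)
class of 0: {0}; class of 4: {4}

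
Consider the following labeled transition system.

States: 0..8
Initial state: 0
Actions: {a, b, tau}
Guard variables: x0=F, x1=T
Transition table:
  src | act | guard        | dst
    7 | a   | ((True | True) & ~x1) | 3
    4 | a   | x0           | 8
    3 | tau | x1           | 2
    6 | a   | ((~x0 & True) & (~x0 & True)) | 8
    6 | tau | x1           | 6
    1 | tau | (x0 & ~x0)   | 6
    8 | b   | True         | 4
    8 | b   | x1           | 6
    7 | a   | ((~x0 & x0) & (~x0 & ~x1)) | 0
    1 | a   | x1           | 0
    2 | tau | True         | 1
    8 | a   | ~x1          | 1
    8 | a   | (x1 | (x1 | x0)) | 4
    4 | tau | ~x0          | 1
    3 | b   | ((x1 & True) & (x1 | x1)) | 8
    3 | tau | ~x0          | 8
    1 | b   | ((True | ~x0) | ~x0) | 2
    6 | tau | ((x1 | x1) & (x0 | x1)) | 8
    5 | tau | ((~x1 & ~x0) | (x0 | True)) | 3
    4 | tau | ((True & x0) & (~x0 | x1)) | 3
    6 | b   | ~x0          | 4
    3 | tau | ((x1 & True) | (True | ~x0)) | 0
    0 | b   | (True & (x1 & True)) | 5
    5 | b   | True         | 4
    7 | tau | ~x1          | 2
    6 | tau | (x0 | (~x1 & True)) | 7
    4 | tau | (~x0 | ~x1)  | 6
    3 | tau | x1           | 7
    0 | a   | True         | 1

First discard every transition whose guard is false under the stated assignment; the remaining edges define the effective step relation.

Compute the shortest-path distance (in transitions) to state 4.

Layered search for 4:
  depth 0: {0}
  depth 1: {1,5}
  depth 2: {2,3,4}
depth(4)=2, e.g. b·b

Answer: 2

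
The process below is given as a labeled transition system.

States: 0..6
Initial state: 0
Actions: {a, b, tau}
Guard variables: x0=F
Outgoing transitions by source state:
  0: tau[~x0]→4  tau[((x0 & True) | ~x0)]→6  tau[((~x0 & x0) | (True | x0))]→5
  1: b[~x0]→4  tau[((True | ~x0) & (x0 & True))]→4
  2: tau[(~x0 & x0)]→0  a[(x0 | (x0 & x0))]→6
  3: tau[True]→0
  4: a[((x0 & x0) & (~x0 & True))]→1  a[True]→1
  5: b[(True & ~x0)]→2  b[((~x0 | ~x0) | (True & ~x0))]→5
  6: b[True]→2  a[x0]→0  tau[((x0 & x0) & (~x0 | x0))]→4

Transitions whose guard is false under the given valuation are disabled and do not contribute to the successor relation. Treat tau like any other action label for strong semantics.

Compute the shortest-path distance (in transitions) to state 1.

Breadth-first toward 1:
  L0 = {0}
  L1 = {4,5,6}
  L2 = {1,2}
depth(1)=2, e.g. tau·a

Answer: 2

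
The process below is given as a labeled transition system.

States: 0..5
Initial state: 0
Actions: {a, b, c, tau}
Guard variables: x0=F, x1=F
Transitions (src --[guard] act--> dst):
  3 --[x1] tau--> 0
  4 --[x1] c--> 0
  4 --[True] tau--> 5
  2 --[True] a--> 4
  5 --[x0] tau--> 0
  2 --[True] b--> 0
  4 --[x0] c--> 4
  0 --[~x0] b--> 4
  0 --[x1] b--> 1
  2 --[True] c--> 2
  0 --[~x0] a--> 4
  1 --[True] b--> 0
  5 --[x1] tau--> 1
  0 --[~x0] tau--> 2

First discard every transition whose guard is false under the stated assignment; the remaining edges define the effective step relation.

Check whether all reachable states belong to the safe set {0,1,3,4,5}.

Inv-set: {0,1,3,4,5}
Reach set: {0,2,4,5}
  0: ✓
  2: ✗ unsafe
  4: ✓
  5: ✓
reach 2 via tau — violates

Answer: INVARIANT VIOLATED at state 2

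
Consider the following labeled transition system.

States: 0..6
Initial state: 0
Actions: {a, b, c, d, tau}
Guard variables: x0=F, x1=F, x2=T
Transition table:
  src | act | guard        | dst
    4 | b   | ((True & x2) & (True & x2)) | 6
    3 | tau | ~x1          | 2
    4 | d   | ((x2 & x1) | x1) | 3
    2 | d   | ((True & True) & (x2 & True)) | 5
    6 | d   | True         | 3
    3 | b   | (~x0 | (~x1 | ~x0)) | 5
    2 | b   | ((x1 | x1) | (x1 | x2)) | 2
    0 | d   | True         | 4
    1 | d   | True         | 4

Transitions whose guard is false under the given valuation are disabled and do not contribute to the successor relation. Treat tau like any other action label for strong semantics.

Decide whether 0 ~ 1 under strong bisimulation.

Answer: BISIMILAR

Working:
Bisimulation quotient by refinement:
  P[0] = {{0,1,2,3,4,5,6}}
  P[1] = {{0,1,6},{2},{3},{4},{5}}
  P[2] = {{0,1},{2},{3},{4},{5},{6}}
6 equivalence class(es) (converged in 3)
[0]={0,1}  [1]={0,1}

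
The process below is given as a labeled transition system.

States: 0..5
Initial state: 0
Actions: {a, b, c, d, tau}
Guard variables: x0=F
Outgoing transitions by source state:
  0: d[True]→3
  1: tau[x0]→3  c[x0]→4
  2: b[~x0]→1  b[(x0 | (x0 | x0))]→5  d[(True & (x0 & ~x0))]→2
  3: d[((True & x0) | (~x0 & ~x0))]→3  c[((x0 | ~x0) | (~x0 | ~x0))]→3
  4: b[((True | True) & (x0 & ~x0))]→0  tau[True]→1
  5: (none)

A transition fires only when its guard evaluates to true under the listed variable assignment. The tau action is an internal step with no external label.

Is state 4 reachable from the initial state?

Answer: UNREACHABLE

Trace:
5 transition(s) survive guard evaluation.
Layer 0: {0}
Layer 1: {3}  now seen {0,3}
R = {0,3}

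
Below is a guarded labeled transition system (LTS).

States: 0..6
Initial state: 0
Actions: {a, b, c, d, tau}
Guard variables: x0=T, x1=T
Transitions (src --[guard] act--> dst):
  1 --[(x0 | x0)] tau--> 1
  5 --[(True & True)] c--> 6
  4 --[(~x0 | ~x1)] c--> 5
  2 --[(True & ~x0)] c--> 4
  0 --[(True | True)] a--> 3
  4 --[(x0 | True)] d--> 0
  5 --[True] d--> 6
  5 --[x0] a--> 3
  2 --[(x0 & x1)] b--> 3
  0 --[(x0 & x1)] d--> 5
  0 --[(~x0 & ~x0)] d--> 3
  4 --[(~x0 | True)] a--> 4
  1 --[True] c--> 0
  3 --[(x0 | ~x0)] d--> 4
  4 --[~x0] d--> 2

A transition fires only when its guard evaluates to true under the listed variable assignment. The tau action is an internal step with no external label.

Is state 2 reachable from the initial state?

Answer: UNREACHABLE

Working:
Guard filter leaves 11 enabled edge(s).
L0 = {0}
L1 = {3,5}  cumulative {0,3,5}
L2 = {4,6}  cumulative {0,3,4,5,6}
Reach set: {0,3,4,5,6}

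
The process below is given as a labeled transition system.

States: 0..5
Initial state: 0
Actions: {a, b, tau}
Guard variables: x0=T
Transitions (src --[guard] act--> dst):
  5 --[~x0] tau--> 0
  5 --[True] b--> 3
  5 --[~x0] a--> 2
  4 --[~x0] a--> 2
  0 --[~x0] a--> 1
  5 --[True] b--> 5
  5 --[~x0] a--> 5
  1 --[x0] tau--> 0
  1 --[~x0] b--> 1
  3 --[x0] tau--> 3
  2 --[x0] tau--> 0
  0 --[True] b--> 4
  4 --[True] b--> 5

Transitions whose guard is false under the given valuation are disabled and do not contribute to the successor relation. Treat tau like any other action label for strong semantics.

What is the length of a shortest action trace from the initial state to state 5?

Layered search for 5:
  L0 = {0}
  L1 = {4}
  L2 = {5}
5 enters at depth 2; path b·b

Answer: 2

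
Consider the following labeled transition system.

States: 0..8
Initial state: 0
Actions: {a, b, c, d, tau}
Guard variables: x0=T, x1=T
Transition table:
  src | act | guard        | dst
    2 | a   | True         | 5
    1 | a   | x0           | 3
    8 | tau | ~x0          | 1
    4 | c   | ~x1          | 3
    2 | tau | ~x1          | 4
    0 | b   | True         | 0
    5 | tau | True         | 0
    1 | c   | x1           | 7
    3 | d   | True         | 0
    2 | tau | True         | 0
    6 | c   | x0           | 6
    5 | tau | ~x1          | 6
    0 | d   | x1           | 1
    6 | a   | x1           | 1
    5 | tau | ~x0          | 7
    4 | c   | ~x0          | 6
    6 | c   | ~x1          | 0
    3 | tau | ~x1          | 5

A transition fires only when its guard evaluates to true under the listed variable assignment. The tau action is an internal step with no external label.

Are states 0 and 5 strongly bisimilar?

Compute ~ classes (split until stable):
  round 0: {{0,1,2,3,4,5,6,7,8}}
  round 1: {{0},{1,6},{2},{3},{4,7,8},{5}}
  round 2: {{0},{1},{2},{3},{4,7,8},{5},{6}}
7 equivalence class(es) (converged in 3)
[0]={0}  [5]={5}

Answer: NOT BISIMILAR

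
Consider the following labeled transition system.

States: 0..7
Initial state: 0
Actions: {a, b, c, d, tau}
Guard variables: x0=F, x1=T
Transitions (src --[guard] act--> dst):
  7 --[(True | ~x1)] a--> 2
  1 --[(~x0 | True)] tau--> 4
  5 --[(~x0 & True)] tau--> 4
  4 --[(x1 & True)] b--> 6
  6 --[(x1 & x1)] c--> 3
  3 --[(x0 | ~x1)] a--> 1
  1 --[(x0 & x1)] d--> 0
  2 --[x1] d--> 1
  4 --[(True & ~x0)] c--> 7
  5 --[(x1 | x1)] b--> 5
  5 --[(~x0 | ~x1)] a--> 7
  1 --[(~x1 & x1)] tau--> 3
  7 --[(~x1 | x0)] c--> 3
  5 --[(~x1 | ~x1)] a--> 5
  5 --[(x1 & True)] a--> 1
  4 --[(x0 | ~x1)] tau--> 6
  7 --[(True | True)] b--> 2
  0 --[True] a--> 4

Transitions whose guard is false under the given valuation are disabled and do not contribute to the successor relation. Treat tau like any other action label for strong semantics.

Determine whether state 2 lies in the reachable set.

Answer: REACHABLE

Working:
Guard filter leaves 12 enabled edge(s).
Layer 0: {0}
Layer 1: {4}  cumulative {0,4}
Layer 2: {6,7}  cumulative {0,4,6,7}
Layer 3: {2,3}  cumulative {0,2,3,4,6,7}
Layer 4: {1}  cumulative {0,1,2,3,4,6,7}
Reachable = {0,1,2,3,4,6,7}
witness 2: a·c·a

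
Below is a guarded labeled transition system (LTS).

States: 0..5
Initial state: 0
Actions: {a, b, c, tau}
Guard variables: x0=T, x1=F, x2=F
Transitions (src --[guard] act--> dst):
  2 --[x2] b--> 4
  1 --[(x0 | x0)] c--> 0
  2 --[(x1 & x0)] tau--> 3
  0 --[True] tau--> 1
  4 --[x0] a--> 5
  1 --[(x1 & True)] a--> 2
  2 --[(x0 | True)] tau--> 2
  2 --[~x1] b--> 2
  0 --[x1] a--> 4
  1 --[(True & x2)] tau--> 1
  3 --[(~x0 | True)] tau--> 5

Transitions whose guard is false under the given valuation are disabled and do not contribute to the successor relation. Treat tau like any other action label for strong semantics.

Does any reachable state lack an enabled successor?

Answer: DEADLOCK-FREE

Analysis:
Reach set: {0,1}
  0: tau→1  [1 exit(s)]
  1: c→0  [1 exit(s)]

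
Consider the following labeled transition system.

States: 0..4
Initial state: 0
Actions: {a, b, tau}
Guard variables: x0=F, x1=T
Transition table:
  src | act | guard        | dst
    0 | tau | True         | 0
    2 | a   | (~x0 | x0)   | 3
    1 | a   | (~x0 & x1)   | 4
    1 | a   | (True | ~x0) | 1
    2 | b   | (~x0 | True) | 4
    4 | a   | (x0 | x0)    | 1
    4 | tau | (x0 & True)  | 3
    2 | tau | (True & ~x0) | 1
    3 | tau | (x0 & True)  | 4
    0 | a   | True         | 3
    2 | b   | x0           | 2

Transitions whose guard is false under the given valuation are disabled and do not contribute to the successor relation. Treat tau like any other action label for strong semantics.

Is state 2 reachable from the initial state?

Answer: UNREACHABLE

Trace:
After dropping false guards: 7 live edges.
Layer 0: {0}
Layer 1: {3}  cumulative {0,3}
R = {0,3}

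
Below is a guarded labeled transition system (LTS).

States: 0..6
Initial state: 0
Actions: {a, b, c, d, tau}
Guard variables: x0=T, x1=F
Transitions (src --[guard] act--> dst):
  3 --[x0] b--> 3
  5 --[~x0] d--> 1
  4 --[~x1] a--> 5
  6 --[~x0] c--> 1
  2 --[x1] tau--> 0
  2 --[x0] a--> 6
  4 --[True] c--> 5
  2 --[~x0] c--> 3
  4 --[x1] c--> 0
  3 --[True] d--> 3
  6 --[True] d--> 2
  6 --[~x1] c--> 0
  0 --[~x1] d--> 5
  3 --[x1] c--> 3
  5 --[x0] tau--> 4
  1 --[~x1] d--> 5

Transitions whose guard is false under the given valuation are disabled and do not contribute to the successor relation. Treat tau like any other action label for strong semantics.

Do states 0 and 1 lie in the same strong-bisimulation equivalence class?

Answer: BISIMILAR

Analysis:
Bisimulation quotient by refinement:
  round 0: {{0,1,2,3,4,5,6}}
  round 1: {{0,1},{2},{3},{4},{5},{6}}
6 equivalence class(es) (converged in 2)
[0]={0,1}  [1]={0,1}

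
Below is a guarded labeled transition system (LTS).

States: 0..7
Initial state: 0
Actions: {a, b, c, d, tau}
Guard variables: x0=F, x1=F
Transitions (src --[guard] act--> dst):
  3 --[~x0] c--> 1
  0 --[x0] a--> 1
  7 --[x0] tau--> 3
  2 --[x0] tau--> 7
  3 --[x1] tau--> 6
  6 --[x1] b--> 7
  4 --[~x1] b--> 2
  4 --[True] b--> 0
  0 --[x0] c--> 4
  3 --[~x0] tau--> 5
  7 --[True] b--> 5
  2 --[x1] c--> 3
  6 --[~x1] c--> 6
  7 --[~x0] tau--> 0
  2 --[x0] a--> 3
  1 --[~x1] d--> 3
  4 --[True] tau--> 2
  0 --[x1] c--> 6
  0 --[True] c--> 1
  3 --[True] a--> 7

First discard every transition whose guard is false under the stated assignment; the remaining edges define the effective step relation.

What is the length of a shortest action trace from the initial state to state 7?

Answer: 3

Trace:
BFS to 7:
  L0 = {0}
  L1 = {1}
  L2 = {3}
  L3 = {5,7}
7 enters at depth 3; path c·d·a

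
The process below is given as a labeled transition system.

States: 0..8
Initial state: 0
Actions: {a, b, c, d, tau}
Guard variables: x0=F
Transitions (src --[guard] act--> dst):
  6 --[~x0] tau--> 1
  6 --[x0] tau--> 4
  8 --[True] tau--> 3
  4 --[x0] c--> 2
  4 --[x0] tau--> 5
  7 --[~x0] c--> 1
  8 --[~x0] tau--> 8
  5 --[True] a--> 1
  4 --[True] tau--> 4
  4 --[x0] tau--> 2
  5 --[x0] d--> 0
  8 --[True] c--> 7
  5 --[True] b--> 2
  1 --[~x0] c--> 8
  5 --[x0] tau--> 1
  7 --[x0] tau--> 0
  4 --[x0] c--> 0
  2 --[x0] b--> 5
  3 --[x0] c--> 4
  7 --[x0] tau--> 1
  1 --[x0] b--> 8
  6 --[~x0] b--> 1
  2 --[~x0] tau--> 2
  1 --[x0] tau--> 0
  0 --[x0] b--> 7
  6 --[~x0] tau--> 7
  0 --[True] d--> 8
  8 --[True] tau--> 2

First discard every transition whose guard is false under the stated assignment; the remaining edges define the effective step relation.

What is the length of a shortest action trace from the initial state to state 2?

Answer: 2

Working:
Breadth-first toward 2:
  Layer 0: {0}
  Layer 1: {8}
  Layer 2: {2,3,7}
depth(2)=2, e.g. d·tau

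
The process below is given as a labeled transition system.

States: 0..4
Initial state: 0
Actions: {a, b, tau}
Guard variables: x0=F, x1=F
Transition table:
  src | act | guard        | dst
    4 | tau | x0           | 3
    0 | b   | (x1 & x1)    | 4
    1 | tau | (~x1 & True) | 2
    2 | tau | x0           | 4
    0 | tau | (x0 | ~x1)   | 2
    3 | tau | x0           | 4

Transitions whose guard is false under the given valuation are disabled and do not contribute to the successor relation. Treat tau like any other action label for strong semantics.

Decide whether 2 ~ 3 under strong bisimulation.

Bisimulation quotient by refinement:
  round 0: {{0,1,2,3,4}}
  round 1: {{0,1},{2,3,4}}
2 equivalence class(es) (converged in 2)
2∈{2,3,4}, 3∈{2,3,4}

Answer: BISIMILAR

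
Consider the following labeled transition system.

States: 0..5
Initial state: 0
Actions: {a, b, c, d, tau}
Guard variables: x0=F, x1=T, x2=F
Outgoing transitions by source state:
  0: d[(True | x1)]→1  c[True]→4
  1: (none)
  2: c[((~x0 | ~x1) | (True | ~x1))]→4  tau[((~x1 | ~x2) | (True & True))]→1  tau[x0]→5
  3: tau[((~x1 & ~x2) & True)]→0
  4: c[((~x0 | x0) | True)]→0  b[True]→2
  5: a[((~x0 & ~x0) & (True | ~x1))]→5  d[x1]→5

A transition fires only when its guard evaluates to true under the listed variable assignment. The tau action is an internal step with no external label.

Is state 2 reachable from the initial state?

Answer: REACHABLE

Trace:
8 transition(s) survive guard evaluation.
Layer 0: {0}
Layer 1: {1,4}  cumulative {0,1,4}
Layer 2: {2}  cumulative {0,1,2,4}
R = {0,1,2,4}
Path to 2: c·b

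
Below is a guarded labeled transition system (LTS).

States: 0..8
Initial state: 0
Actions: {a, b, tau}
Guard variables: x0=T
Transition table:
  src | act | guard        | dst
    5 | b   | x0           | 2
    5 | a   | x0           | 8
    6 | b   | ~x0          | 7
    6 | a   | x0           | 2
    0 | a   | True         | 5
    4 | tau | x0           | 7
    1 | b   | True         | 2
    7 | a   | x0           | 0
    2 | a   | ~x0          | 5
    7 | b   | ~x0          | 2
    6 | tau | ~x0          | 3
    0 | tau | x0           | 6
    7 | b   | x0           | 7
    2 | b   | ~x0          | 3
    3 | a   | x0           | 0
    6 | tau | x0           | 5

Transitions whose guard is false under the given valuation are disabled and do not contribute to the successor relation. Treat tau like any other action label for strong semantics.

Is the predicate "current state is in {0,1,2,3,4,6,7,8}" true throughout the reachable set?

Allowed set {0,1,2,3,4,6,7,8}
R = {0,2,5,6,8}
  0: ok
  2: ok
  5: VIOLATES
  6: ok
  8: ok
witness against invariant: a → 5

Answer: INVARIANT VIOLATED at state 5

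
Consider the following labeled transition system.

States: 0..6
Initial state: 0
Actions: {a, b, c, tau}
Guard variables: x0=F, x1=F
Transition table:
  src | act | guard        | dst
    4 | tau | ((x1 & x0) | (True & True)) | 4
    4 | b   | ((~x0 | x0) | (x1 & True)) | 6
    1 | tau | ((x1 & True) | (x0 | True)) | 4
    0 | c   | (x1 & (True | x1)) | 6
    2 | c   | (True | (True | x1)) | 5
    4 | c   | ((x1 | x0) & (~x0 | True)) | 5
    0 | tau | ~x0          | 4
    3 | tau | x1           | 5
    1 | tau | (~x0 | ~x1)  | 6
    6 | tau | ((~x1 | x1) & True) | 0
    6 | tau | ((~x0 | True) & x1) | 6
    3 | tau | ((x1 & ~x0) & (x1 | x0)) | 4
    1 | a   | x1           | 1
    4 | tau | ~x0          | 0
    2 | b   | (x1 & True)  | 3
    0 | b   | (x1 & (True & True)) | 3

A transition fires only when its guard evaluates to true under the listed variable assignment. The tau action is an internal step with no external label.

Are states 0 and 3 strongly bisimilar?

Refine partition for ~:
  P[0] = {{0,1,2,3,4,5,6}}
  P[1] = {{0,1,6},{2},{3,5},{4}}
  P[2] = {{0},{1},{2},{3,5},{4},{6}}
stable after 3 split(s): 6 block(s)
class of 0: {0}; class of 3: {3,5}

Answer: NOT BISIMILAR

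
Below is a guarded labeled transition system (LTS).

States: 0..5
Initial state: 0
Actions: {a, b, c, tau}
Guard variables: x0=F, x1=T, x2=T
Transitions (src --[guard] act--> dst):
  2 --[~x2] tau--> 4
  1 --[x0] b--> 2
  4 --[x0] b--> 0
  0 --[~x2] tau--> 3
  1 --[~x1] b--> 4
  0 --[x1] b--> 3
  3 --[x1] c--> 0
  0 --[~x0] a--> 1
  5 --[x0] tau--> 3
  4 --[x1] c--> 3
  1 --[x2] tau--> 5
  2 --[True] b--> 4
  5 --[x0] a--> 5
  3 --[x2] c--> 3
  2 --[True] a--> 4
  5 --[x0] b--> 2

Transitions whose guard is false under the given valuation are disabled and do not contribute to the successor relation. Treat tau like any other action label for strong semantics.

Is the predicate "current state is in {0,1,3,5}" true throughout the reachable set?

Inv-set: {0,1,3,5}
R = {0,1,3,5}
  0: safe
  1: safe
  3: safe
  5: safe

Answer: INVARIANT HOLDS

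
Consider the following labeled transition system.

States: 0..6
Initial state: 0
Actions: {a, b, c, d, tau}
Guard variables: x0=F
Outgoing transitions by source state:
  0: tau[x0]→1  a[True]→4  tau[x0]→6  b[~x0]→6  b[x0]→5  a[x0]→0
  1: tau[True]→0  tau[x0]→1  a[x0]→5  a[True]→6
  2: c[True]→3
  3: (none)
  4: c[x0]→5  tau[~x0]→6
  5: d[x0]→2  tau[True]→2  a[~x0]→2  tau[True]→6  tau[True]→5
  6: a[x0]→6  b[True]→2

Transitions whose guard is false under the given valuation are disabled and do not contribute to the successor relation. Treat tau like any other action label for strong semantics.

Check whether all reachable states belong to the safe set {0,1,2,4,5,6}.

Answer: INVARIANT VIOLATED at state 3

Working:
Allowed set {0,1,2,4,5,6}
Reach set: {0,2,3,4,6}
  0: safe
  2: safe
  3: VIOLATES
  4: safe
  6: safe
counterexample path to 3: b·b·c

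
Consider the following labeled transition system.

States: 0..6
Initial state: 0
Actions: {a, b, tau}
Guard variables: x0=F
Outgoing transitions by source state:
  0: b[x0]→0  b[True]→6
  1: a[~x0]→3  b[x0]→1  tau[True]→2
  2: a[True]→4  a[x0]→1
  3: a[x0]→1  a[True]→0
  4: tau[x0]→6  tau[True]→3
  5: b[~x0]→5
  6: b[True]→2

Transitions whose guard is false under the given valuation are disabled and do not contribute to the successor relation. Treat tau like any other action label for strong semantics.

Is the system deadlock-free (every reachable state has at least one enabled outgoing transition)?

Reach set: {0,2,3,4,6}
  0: b→6  [deg 1]
  2: a→4  [deg 1]
  3: a→0  [deg 1]
  4: tau→3  [deg 1]
  6: b→2  [deg 1]

Answer: DEADLOCK-FREE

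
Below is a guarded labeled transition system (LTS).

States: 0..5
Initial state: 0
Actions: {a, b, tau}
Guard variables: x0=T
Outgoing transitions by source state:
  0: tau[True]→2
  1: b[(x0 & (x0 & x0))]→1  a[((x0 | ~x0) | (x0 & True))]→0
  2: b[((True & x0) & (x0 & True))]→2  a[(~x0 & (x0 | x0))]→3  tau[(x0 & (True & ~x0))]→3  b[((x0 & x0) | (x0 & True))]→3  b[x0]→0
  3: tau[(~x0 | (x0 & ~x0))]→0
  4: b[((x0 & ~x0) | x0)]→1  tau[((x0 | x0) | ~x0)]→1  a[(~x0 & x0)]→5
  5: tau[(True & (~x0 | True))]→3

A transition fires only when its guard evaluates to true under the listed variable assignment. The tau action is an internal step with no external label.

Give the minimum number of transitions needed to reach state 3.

Layered search for 3:
  Layer 0: {0}
  Layer 1: {2}
  Layer 2: {3}
3 enters at depth 2; path tau·b

Answer: 2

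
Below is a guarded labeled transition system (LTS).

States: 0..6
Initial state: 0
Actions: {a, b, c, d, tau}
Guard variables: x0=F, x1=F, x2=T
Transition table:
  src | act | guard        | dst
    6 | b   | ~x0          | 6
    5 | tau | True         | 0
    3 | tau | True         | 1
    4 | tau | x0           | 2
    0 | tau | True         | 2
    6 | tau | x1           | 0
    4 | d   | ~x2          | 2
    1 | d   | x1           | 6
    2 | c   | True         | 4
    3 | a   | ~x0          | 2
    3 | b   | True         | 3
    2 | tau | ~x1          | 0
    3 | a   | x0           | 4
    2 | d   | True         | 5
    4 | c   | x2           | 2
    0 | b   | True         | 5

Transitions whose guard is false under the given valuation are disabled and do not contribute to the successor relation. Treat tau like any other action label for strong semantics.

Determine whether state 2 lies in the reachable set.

Answer: REACHABLE

Trace:
After dropping false guards: 11 live edges.
L0 = {0}
L1 = {2,5}  cumulative {0,2,5}
L2 = {4}  cumulative {0,2,4,5}
Reachable = {0,2,4,5}
trace reaching 2: tau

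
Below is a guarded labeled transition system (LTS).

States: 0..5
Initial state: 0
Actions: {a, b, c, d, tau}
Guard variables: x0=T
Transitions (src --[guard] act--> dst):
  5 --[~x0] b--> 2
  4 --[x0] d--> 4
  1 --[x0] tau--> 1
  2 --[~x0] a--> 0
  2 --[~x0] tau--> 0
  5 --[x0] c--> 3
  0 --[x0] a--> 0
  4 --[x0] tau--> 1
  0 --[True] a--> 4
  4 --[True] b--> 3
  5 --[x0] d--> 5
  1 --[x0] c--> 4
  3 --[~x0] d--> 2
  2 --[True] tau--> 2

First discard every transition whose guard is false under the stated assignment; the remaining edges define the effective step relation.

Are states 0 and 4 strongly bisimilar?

Answer: NOT BISIMILAR

Trace:
Bisimulation quotient by refinement:
  π0 = {{0,1,2,3,4,5}}
  π1 = {{0},{1},{2},{3},{4},{5}}
6 equivalence class(es) (converged in 2)
0∈{0}, 4∈{4}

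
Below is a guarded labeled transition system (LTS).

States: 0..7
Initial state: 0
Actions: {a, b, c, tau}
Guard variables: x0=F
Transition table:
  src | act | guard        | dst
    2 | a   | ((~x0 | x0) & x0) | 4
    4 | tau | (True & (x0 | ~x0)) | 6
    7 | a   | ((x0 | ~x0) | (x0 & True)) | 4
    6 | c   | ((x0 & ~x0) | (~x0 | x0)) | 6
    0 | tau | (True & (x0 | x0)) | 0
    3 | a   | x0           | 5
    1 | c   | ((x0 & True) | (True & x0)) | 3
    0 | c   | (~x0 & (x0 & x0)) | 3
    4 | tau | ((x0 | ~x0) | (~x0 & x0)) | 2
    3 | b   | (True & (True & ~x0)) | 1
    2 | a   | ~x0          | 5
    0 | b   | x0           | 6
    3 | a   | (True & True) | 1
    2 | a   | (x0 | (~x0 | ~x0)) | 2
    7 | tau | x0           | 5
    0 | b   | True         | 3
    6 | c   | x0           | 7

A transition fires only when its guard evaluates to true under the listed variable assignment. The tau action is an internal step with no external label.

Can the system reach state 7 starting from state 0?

After dropping false guards: 9 live edges.
Layer 0: {0}
Layer 1: {3}  cumulative {0,3}
Layer 2: {1}  cumulative {0,1,3}
R = {0,1,3}

Answer: UNREACHABLE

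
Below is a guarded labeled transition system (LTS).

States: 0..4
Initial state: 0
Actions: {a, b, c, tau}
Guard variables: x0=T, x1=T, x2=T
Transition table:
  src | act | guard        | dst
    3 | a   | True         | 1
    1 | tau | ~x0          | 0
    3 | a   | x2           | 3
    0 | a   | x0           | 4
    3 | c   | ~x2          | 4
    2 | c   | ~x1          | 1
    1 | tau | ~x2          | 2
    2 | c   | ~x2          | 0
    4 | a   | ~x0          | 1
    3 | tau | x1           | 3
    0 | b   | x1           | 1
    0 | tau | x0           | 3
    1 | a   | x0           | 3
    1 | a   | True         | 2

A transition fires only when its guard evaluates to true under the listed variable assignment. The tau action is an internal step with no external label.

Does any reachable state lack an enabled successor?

Answer: DEADLOCK at state 2

Working:
Reachable = {0,1,2,3,4}
  0: a→4  b→1  tau→3  [3 out]
  1: a→2  a→3  [2 out]
  2: ∅  [deadlock]
  3: a→1  a→3  tau→3  [3 out]
  4: ∅  [deadlock]
witness 2: b·a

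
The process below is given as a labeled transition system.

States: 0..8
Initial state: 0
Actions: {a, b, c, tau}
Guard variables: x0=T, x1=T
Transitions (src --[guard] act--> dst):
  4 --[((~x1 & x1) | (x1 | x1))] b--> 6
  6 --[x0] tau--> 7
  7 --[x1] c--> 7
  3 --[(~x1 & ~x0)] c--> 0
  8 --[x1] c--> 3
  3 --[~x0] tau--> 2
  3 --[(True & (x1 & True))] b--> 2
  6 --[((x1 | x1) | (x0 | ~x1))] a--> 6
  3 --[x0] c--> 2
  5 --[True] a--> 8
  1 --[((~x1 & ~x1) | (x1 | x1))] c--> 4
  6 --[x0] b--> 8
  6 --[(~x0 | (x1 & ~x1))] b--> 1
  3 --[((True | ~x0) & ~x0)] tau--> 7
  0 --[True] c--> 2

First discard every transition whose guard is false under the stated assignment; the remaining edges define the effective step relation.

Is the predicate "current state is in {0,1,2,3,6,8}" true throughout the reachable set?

Allowed set {0,1,2,3,6,8}
Reach set: {0,2}
  0: ok
  2: ok

Answer: INVARIANT HOLDS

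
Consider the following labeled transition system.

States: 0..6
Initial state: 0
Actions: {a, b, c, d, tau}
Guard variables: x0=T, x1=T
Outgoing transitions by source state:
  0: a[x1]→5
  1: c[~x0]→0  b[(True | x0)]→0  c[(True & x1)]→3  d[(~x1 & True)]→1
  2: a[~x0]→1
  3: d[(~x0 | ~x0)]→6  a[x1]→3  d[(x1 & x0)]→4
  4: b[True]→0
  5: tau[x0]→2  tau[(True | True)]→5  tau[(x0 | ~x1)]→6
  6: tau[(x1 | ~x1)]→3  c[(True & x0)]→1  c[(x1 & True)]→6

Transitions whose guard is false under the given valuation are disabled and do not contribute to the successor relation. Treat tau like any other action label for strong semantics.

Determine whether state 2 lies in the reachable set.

Answer: REACHABLE

Working:
12 transition(s) survive guard evaluation.
depth 0: {0}
depth 1: {5}  now seen {0,5}
depth 2: {2,6}  now seen {0,2,5,6}
depth 3: {1,3}  now seen {0,1,2,3,5,6}
depth 4: {4}  now seen {0,1,2,3,4,5,6}
Reach set: {0,1,2,3,4,5,6}
witness 2: a·tau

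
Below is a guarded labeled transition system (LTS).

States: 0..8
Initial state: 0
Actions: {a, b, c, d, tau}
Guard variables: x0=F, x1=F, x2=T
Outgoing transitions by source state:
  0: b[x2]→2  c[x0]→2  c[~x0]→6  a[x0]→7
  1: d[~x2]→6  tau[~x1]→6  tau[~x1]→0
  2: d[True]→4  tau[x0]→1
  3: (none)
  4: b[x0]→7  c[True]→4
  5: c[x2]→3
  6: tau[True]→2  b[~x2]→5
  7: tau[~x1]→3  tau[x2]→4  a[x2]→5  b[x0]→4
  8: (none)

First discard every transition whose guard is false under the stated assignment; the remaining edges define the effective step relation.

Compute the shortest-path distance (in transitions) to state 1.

Answer: UNREACHABLE

Working:
Breadth-first toward 1:
  Layer 0: {0}
  Layer 1: {2,6}
  Layer 2: {4}
1 never appears.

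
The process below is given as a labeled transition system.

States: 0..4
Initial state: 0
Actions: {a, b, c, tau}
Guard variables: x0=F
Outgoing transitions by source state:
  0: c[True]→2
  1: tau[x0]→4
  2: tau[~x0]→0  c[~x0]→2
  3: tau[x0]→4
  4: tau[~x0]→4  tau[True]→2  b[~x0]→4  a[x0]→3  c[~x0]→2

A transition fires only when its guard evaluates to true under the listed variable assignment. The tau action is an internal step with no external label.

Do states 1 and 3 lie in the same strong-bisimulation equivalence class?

Answer: BISIMILAR

Working:
Bisimulation quotient by refinement:
  π0 = {{0,1,2,3,4}}
  π1 = {{0},{1,3},{2},{4}}
Fixed point at round 2; 4 class(es).
class of 1: {1,3}; class of 3: {1,3}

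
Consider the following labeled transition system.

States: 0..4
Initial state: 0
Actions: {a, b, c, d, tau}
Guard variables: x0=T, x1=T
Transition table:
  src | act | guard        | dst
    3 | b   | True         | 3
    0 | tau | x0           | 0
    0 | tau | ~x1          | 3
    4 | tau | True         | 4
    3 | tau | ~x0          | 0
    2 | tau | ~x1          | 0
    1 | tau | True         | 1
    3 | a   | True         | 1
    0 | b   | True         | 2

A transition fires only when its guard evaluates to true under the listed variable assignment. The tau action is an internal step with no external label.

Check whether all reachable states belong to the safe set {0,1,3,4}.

Answer: INVARIANT VIOLATED at state 2

Trace:
Allowed set {0,1,3,4}
Reach set: {0,2}
  0: ok
  2: VIOLATES
reach 2 via b — violates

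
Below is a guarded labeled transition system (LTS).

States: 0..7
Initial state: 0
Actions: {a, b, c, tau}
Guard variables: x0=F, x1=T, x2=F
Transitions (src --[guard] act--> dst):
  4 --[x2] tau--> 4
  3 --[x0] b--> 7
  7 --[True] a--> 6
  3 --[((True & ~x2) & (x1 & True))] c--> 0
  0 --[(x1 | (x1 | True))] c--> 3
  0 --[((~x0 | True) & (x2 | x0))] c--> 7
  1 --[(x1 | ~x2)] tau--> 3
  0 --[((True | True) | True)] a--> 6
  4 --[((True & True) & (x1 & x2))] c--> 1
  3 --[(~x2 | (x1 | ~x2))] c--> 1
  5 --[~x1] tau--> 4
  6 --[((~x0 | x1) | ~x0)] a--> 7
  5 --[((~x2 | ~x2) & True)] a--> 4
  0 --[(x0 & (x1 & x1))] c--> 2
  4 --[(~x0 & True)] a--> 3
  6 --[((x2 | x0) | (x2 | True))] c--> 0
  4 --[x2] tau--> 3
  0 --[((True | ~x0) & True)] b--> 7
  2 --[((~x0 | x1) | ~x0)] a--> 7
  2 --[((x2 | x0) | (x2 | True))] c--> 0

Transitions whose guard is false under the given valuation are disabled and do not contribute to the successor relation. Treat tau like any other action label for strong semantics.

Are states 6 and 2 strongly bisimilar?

Answer: BISIMILAR

Analysis:
Compute ~ classes (split until stable):
  π0 = {{0,1,2,3,4,5,6,7}}
  π1 = {{0},{1},{2,6},{3},{4,5,7}}
  π2 = {{0},{1},{2,6},{3},{4},{5},{7}}
7 equivalence class(es) (converged in 3)
class of 6: {2,6}; class of 2: {2,6}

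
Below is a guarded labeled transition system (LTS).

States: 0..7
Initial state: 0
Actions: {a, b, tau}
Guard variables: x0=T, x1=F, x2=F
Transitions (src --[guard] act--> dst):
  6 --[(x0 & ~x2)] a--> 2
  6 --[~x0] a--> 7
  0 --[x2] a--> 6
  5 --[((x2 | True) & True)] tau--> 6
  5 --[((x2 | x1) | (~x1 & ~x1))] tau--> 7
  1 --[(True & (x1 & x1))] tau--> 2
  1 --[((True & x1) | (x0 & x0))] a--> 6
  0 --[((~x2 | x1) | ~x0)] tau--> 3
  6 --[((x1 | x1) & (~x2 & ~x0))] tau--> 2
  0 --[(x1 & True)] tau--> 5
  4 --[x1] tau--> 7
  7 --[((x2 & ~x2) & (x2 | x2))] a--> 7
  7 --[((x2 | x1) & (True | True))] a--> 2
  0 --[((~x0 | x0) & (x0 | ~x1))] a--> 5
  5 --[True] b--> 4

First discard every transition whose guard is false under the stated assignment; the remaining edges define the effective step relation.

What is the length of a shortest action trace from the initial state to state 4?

Answer: 2

Working:
BFS to 4:
  L0 = {0}
  L1 = {3,5}
  L2 = {4,6,7}
first hit 4 at d=2 via a·b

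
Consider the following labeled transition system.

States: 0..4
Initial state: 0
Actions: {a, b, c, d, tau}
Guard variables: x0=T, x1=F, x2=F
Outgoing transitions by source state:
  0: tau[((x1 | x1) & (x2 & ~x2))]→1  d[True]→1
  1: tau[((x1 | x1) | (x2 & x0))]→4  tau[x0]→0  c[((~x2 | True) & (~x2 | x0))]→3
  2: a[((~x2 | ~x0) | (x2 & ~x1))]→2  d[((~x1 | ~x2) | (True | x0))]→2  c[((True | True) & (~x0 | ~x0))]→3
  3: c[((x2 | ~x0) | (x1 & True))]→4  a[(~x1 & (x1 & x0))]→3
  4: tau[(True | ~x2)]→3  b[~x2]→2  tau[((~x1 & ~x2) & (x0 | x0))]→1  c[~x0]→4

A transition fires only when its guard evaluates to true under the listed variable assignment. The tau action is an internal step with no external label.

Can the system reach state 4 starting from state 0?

Answer: UNREACHABLE

Analysis:
8 transition(s) survive guard evaluation.
L0 = {0}
L1 = {1}  cumulative {0,1}
L2 = {3}  cumulative {0,1,3}
Reachable = {0,1,3}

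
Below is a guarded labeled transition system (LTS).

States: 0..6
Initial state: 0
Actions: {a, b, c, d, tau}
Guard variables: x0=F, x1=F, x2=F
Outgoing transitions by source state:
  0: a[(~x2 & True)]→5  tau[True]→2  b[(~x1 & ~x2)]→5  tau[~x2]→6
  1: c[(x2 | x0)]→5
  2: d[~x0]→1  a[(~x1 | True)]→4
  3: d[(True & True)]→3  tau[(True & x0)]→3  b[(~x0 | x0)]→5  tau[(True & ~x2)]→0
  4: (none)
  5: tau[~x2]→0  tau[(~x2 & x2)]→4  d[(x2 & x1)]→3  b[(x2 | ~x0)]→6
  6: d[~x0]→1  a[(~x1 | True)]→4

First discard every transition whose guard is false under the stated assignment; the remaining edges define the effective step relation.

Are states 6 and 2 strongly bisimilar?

Refine partition for ~:
  P[0] = {{0,1,2,3,4,5,6}}
  P[1] = {{0},{1,4},{2,6},{3},{5}}
5 equivalence class(es) (converged in 2)
[6]={2,6}  [2]={2,6}

Answer: BISIMILAR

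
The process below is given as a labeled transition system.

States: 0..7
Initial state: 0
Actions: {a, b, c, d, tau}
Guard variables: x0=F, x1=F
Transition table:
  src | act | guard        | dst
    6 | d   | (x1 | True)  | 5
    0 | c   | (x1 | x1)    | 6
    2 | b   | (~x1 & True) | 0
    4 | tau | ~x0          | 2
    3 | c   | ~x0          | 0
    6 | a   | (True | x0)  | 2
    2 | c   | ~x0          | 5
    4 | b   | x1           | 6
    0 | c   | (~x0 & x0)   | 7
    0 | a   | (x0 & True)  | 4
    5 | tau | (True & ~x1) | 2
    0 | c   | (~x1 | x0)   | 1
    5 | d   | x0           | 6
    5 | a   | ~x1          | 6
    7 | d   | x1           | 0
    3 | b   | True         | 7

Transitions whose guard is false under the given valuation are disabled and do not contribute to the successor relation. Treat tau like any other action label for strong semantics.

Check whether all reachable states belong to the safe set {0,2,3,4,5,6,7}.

Safe = {0,2,3,4,5,6,7}
Reachable = {0,1}
  0: ok
  1: outside
witness against invariant: c → 1

Answer: INVARIANT VIOLATED at state 1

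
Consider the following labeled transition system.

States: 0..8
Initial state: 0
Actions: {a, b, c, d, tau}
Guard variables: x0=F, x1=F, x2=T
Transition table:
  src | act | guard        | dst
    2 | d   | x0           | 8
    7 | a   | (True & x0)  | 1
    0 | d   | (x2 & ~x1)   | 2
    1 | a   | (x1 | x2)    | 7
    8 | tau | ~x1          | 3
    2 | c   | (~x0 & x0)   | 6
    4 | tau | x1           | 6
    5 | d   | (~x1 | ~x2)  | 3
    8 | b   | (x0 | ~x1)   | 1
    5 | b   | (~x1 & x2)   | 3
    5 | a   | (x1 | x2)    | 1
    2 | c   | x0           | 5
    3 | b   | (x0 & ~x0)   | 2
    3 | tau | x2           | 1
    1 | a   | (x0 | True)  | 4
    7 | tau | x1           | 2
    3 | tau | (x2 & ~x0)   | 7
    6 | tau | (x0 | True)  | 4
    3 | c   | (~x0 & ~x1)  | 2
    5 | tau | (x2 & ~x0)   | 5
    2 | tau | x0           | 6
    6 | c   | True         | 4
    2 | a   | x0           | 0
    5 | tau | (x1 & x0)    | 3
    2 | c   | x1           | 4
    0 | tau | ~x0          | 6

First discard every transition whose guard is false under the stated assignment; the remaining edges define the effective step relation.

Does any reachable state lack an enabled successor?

Answer: DEADLOCK at state 2

Analysis:
R = {0,2,4,6}
  0: d→2  tau→6  [deg 2]
  2: ∅  [deadlock]
  4: ∅  [deadlock]
  6: c→4  tau→4  [deg 2]
witness 2: d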